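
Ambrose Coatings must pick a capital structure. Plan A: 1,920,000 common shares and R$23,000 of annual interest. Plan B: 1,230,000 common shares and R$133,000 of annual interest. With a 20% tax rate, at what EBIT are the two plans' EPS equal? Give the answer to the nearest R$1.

R$329,087

Set EPS_A = EPS_B: (EBIT − R$23,000)(1 − 0.20) ÷ 1,920,000 = (EBIT − R$133,000)(1 − 0.20) ÷ 1,230,000.
The (1 − t) factor cancels: (EBIT − 23,000) × 1,230,000 = (EBIT − 133,000) × 1,920,000.
EBIT × (1,920,000 − 1,230,000) = 133,000 × 1,920,000 − 23,000 × 1,230,000 = 227,070,000,000, so EBIT = 227,070,000,000 ÷ 690,000 = 329,086.96.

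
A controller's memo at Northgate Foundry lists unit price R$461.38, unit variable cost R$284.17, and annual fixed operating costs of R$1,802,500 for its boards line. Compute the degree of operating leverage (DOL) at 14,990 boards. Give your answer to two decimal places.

At 14,990 units, contribution = 14,990 × R$177.21 = R$2,656,377.90.
Subtracting fixed costs: EBIT = R$2,656,377.90 − R$1,802,500 = R$853,877.90.
DOL = contribution ÷ EBIT = R$2,656,377.90 ÷ R$853,877.90 = 3.1110.

3.11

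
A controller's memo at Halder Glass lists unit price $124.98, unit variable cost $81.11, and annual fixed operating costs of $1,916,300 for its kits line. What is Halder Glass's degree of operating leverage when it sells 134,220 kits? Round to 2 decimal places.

1.48

Contribution at this volume is 134,220 × $43.87 = $5,888,231.40.
EBIT = $5,888,231.40 − $1,916,300 = $3,971,931.40.
So DOL = total CM / EBIT = $5,888,231.40 / $3,971,931.40 = 1.4825.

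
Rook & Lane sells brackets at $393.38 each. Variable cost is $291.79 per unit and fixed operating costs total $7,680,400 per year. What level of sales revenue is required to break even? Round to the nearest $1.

$29,740,287

CM per unit = $393.38 − $291.79 = $101.59; CM ratio = $101.59 / $393.38 = 0.2582.
Break-even revenue = fixed costs × price ÷ CM = $7,680,400 × $393.38 ÷ $101.59 = $29,740,287.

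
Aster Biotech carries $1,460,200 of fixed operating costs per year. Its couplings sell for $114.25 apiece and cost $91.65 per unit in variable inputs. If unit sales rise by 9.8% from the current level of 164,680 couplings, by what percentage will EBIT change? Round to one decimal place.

+16.1%

Contribution at this volume is 164,680 × $22.60 = $3,721,768.00.
Subtracting fixed costs: EBIT = $3,721,768.00 − $1,460,200 = $2,261,568.00.
Degree of operating leverage = $3,721,768.00 / $2,261,568.00 = 1.6457.
So EBIT moves 1.6457 × (+9.8%) = +16.1%.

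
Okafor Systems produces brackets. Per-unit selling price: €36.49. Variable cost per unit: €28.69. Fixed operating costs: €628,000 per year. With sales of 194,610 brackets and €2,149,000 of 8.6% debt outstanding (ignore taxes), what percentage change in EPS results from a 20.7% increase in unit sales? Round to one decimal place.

+44.6%

Total contribution margin = 194,610 × €7.80 = €1,517,958.00.
Subtracting fixed costs: EBIT = €1,517,958.00 − €628,000 = €889,958.00.
Interest = €184,814.00, so EBIT − I = €705,144.00.
DCL = total CM / (EBIT − I) = €1,517,958.00 / €705,144.00 = 2.1527.
EPS therefore changes by 2.1527 × (+20.7%) = +44.6%.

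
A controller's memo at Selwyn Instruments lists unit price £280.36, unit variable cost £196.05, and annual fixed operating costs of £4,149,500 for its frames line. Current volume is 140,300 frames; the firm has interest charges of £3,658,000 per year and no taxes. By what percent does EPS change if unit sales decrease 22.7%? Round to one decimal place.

-66.8%

Contribution at this volume is 140,300 × £84.31 = £11,828,693.00.
Operating income = contribution − fixed costs = £11,828,693.00 − £4,149,500 = £7,679,193.00.
Interest = £3,658,000.00, so EBIT − I = £4,021,193.00.
Degree of combined leverage = contribution ÷ (EBIT − I) = £11,828,693.00 ÷ £4,021,193.00 = 2.9416.
EPS therefore changes by 2.9416 × (-22.7%) = -66.8%.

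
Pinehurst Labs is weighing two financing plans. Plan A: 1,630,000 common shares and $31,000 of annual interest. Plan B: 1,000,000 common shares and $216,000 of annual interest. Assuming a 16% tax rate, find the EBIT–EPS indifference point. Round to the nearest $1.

$509,651

Set EPS_A = EPS_B: (EBIT − $31,000)(1 − 0.16) ÷ 1,630,000 = (EBIT − $216,000)(1 − 0.16) ÷ 1,000,000.
Cancelling (1 − t) and cross-multiplying: 1,000,000·(EBIT − 31,000) = 1,630,000·(EBIT − 216,000).
Solving, EBIT = (216,000·1,630,000 − 31,000·1,000,000) / (1,630,000 − 1,000,000) = 321,080,000,000 / 630,000 = 509,650.79.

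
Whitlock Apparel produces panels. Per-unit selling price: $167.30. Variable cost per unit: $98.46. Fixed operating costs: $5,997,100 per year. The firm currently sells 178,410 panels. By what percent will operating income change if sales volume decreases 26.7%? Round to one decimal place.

Contribution at this volume is 178,410 × $68.84 = $12,281,744.40.
Operating income = contribution − fixed costs = $12,281,744.40 − $5,997,100 = $6,284,644.40.
Degree of operating leverage = $12,281,744.40 / $6,284,644.40 = 1.9542.
%ΔEBIT = DOL × %ΔSales = 1.9542 × -26.7% = -52.2%.

-52.2%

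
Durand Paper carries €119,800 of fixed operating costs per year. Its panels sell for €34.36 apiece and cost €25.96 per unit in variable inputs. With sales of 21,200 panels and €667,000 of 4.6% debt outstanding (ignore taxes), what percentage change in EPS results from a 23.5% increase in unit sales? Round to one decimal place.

At 21,200 units, contribution = 21,200 × €8.40 = €178,080.00.
Operating income = contribution − fixed costs = €178,080.00 − €119,800 = €58,280.00.
Interest = €30,682.00, so EBIT − I = €27,598.00.
Degree of combined leverage = contribution ÷ (EBIT − I) = €178,080.00 ÷ €27,598.00 = 6.4526.
%ΔEPS = DCL × %ΔSales = 6.4526 × +23.5% = +151.6%.

+151.6%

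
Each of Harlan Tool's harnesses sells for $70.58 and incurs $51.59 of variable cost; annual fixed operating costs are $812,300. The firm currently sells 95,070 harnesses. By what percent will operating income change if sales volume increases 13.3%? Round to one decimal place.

Total contribution margin = 95,070 × $18.99 = $1,805,379.30.
Subtracting fixed costs: EBIT = $1,805,379.30 − $812,300 = $993,079.30.
DOL = contribution ÷ EBIT = $1,805,379.30 ÷ $993,079.30 = 1.8180.
%ΔEBIT = DOL × %ΔSales = 1.8180 × +13.3% = +24.2%.

+24.2%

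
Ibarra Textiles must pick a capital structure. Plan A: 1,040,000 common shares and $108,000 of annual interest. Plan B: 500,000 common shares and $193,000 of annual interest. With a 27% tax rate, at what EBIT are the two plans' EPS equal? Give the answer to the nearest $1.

$271,704

Set EPS_A = EPS_B: (EBIT − $108,000)(1 − 0.27) ÷ 1,040,000 = (EBIT − $193,000)(1 − 0.27) ÷ 500,000.
Cancelling (1 − t) and cross-multiplying: 500,000·(EBIT − 108,000) = 1,040,000·(EBIT − 193,000).
Solving, EBIT = (193,000·1,040,000 − 108,000·500,000) / (1,040,000 − 500,000) = 146,720,000,000 / 540,000 = 271,703.70.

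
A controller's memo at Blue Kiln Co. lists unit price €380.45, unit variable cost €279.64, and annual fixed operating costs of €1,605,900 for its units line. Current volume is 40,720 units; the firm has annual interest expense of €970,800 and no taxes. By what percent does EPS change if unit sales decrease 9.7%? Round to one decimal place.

-26.1%

Contribution at this volume is 40,720 × €100.81 = €4,104,983.20.
Operating income = contribution − fixed costs = €4,104,983.20 − €1,605,900 = €2,499,083.20.
Interest = €970,800.00, so EBIT − I = €1,528,283.20.
Degree of combined leverage = contribution ÷ (EBIT − I) = €4,104,983.20 ÷ €1,528,283.20 = 2.6860.
%ΔEPS = DCL × %ΔSales = 2.6860 × -9.7% = -26.1%.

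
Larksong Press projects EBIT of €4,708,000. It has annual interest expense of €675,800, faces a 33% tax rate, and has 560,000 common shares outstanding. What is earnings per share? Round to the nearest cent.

Pre-tax income = €4,708,000 − €675,800.00 = €4,032,200.00.
After tax at 33%: net income = €4,032,200.00 × 0.67 = €2,701,574.00.
Per share: €2,701,574.00 / 560,000 shares = €4.82.

€4.82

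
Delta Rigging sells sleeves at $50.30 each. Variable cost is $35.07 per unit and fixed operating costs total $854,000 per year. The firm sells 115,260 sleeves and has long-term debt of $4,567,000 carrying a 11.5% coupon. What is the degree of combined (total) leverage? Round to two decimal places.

At 115,260 units, contribution = 115,260 × $15.23 = $1,755,409.80.
Operating income = contribution − fixed costs = $1,755,409.80 − $854,000 = $901,409.80. Interest = $525,205.00.
DOL = $1,755,409.80 ÷ $901,409.80 = 1.9474; DFL = $901,409.80 ÷ $376,204.80 = 2.3961.
Combined leverage = 1.9474 × 2.3961 = 4.6662.

4.67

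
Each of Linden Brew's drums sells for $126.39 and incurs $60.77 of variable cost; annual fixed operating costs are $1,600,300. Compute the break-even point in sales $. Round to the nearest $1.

Contribution margin per unit = $126.39 − $60.77 = $65.62, a CM ratio of $65.62 ÷ $126.39 = 0.5192.
Break-even revenue = fixed costs × price ÷ CM = $1,600,300 × $126.39 ÷ $65.62 = $3,082,321.

$3,082,321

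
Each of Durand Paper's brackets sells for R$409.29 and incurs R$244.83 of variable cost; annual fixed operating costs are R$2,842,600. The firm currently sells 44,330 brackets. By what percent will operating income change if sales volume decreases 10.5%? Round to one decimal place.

-17.2%

Contribution at this volume is 44,330 × R$164.46 = R$7,290,511.80.
Operating income = contribution − fixed costs = R$7,290,511.80 − R$2,842,600 = R$4,447,911.80.
DOL = contribution ÷ EBIT = R$7,290,511.80 ÷ R$4,447,911.80 = 1.6391.
%ΔEBIT = DOL × %ΔSales = 1.6391 × -10.5% = -17.2%.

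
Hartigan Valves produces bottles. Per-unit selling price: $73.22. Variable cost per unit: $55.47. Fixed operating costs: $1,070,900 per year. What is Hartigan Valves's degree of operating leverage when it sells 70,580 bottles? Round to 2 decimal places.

Contribution at this volume is 70,580 × $17.75 = $1,252,795.00.
Operating income = contribution − fixed costs = $1,252,795.00 − $1,070,900 = $181,895.00.
Degree of operating leverage = $1,252,795.00 / $181,895.00 = 6.8875.

6.89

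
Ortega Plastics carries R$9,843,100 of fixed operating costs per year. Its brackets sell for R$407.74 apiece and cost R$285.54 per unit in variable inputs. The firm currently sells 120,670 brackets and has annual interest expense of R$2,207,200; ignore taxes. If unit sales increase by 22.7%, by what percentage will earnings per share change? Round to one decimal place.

Contribution at this volume is 120,670 × R$122.20 = R$14,745,874.00.
Subtracting fixed costs: EBIT = R$14,745,874.00 − R$9,843,100 = R$4,902,774.00.
After interest of R$2,207,200.00, pre-tax earnings = R$2,695,574.00.
Degree of combined leverage = contribution ÷ (EBIT − I) = R$14,745,874.00 ÷ R$2,695,574.00 = 5.4704.
EPS therefore changes by 5.4704 × (+22.7%) = +124.2%.

+124.2%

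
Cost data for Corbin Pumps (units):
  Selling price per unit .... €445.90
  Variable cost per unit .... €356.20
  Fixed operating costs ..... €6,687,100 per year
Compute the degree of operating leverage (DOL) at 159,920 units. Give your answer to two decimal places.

1.87

Total contribution margin = 159,920 × €89.70 = €14,344,824.00.
Subtracting fixed costs: EBIT = €14,344,824.00 − €6,687,100 = €7,657,724.00.
So DOL = total CM / EBIT = €14,344,824.00 / €7,657,724.00 = 1.8732.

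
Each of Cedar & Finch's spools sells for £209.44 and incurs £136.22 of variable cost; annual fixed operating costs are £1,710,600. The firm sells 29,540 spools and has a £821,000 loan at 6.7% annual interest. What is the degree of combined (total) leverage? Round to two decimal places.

At 29,540 units, contribution = 29,540 × £73.22 = £2,162,918.80.
Subtracting fixed costs: EBIT = £2,162,918.80 − £1,710,600 = £452,318.80. Interest = £55,007.00.
DOL = £2,162,918.80 ÷ £452,318.80 = 4.7818; DFL = £452,318.80 ÷ £397,311.80 = 1.1384.
DCL = DOL × DFL = 4.7818 × 1.1384 = 5.4436.

5.44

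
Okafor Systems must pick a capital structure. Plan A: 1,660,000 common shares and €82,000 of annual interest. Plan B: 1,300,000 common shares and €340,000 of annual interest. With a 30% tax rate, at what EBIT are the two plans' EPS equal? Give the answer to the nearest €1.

€1,271,667

At indifference, (EBIT − 82,000)(1 − t)/1,660,000 = (EBIT − 340,000)(1 − t)/1,300,000.
Cancelling (1 − t) and cross-multiplying: 1,300,000·(EBIT − 82,000) = 1,660,000·(EBIT − 340,000).
EBIT × (1,660,000 − 1,300,000) = 340,000 × 1,660,000 − 82,000 × 1,300,000 = 457,800,000,000, so EBIT = 457,800,000,000 ÷ 360,000 = 1,271,666.67.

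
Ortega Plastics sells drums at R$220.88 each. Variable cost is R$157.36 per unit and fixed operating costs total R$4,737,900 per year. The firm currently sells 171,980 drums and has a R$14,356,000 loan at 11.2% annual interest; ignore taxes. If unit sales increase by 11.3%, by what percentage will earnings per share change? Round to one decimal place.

+27.0%

Contribution at this volume is 171,980 × R$63.52 = R$10,924,169.60.
EBIT = R$10,924,169.60 − R$4,737,900 = R$6,186,269.60.
After interest of R$1,607,872.00, pre-tax earnings = R$4,578,397.60.
Degree of combined leverage = contribution ÷ (EBIT − I) = R$10,924,169.60 ÷ R$4,578,397.60 = 2.3860.
%ΔEPS = DCL × %ΔSales = 2.3860 × +11.3% = +27.0%.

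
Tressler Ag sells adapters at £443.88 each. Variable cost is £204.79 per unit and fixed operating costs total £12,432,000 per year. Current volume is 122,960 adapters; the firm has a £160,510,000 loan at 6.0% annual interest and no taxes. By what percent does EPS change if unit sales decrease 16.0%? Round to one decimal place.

-64.1%

Total contribution margin = 122,960 × £239.09 = £29,398,506.40.
EBIT = £29,398,506.40 − £12,432,000 = £16,966,506.40.
Interest = £9,630,600.00, so EBIT − I = £7,335,906.40.
DCL = total CM / (EBIT − I) = £29,398,506.40 / £7,335,906.40 = 4.0075.
%ΔEPS = DCL × %ΔSales = 4.0075 × -16.0% = -64.1%.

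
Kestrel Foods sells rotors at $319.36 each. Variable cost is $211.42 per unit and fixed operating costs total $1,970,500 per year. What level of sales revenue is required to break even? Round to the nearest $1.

$5,830,080

CM per unit = $319.36 − $211.42 = $107.94; CM ratio = $107.94 / $319.36 = 0.3380.
Break-even sales = FC ÷ CM ratio = $1,970,500 × $319.36 / $107.94 = $5,830,080.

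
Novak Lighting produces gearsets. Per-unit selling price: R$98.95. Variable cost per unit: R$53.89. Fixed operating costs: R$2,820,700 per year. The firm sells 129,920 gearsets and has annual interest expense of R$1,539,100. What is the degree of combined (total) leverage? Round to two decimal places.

Contribution at this volume is 129,920 × R$45.06 = R$5,854,195.20.
Subtracting fixed costs: EBIT = R$5,854,195.20 − R$2,820,700 = R$3,033,495.20. Interest = R$1,539,100.00.
DOL = R$5,854,195.20 ÷ R$3,033,495.20 = 1.9299; DFL = R$3,033,495.20 ÷ R$1,494,395.20 = 2.0299.
DCL = DOL × DFL = 1.9299 × 2.0299 = 3.9175.

3.92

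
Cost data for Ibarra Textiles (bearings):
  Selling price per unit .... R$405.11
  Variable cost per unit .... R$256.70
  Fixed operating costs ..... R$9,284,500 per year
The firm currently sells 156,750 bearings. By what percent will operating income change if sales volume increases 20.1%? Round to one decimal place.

Total contribution margin = 156,750 × R$148.41 = R$23,263,267.50.
EBIT = R$23,263,267.50 − R$9,284,500 = R$13,978,767.50.
DOL = contribution ÷ EBIT = R$23,263,267.50 ÷ R$13,978,767.50 = 1.6642.
%ΔEBIT = DOL × %ΔSales = 1.6642 × +20.1% = +33.5%.

+33.5%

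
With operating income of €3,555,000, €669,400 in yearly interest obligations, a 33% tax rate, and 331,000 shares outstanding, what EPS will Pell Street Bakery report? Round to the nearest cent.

Interest = €669,400.00, so EBT = €3,555,000 − €669,400.00 = €2,885,600.00.
After tax at 33%: net income = €2,885,600.00 × 0.67 = €1,933,352.00.
Per share: €1,933,352.00 / 331,000 shares = €5.84.

€5.84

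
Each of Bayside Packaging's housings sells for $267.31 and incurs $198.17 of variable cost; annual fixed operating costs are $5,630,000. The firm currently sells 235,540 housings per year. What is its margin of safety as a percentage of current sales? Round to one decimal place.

65.4%

Unit CM = price − variable cost = $267.31 − $198.17 = $69.14. Break-even units = $5,630,000 ÷ $69.14 = 81,428.98; break-even revenue = 81,428.98 × $267.31 = $21,766,781.89.
Current sales = 235,540 × $267.31 = $62,962,197.40.
Margin of safety = ($62,962,197.40 − $21,766,781.89) ÷ $62,962,197.40 = 65.4%.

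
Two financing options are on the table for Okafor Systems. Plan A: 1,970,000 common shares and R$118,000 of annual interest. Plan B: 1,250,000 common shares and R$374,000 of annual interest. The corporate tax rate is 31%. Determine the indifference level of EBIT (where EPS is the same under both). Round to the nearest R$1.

R$818,444

Set EPS_A = EPS_B: (EBIT − R$118,000)(1 − 0.31) ÷ 1,970,000 = (EBIT − R$374,000)(1 − 0.31) ÷ 1,250,000.
Cancelling (1 − t) and cross-multiplying: 1,250,000·(EBIT − 118,000) = 1,970,000·(EBIT − 374,000).
EBIT × (1,970,000 − 1,250,000) = 374,000 × 1,970,000 − 118,000 × 1,250,000 = 589,280,000,000, so EBIT = 589,280,000,000 ÷ 720,000 = 818,444.44.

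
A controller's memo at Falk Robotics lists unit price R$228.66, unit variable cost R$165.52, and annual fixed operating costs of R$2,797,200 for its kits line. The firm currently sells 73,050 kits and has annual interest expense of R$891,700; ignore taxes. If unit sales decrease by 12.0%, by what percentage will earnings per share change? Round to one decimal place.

At 73,050 units, contribution = 73,050 × R$63.14 = R$4,612,377.00.
Operating income = contribution − fixed costs = R$4,612,377.00 − R$2,797,200 = R$1,815,177.00.
Interest = R$891,700.00, so EBIT − I = R$923,477.00.
DCL = total CM / (EBIT − I) = R$4,612,377.00 / R$923,477.00 = 4.9946.
%ΔEPS = DCL × %ΔSales = 4.9946 × -12.0% = -59.9%.

-59.9%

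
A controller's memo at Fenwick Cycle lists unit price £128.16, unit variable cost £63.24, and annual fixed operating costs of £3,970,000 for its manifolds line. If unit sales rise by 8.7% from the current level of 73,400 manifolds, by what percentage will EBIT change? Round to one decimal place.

+52.1%

At 73,400 units, contribution = 73,400 × £64.92 = £4,765,128.00.
Operating income = contribution − fixed costs = £4,765,128.00 − £3,970,000 = £795,128.00.
So DOL = total CM / EBIT = £4,765,128.00 / £795,128.00 = 5.9929.
%ΔEBIT = DOL × %ΔSales = 5.9929 × +8.7% = +52.1%.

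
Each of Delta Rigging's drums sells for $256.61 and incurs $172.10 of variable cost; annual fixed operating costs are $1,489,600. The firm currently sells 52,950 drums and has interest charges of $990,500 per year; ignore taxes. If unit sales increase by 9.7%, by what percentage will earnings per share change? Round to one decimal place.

+21.8%

Total contribution margin = 52,950 × $84.51 = $4,474,804.50.
EBIT = $4,474,804.50 − $1,489,600 = $2,985,204.50.
After interest of $990,500.00, pre-tax earnings = $1,994,704.50.
DCL = total CM / (EBIT − I) = $4,474,804.50 / $1,994,704.50 = 2.2433.
%ΔEPS = DCL × %ΔSales = 2.2433 × +9.7% = +21.8%.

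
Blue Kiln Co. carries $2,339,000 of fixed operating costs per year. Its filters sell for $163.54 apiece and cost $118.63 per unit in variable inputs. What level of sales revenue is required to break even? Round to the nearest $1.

$8,517,481

Contribution margin per unit = $163.54 − $118.63 = $44.91, a CM ratio of $44.91 ÷ $163.54 = 0.2746.
Break-even sales = FC ÷ CM ratio = $2,339,000 × $163.54 / $44.91 = $8,517,481.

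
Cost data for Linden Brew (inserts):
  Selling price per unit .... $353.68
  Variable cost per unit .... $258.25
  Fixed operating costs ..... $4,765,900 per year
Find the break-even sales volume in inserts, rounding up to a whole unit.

49,942 inserts

Each unit contributes $353.68 − $258.25 = $95.43.
Break-even Q = $4,765,900 / $95.43 = 49,941.32 → 49,942 inserts.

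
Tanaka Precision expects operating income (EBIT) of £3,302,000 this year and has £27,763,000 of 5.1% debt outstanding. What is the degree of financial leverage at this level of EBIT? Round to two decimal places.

1.75

Annual interest charges come to £1,415,913.00.
Degree of financial leverage = EBIT / (EBIT − interest) = £3,302,000 / £1,886,087.00 = 1.7507.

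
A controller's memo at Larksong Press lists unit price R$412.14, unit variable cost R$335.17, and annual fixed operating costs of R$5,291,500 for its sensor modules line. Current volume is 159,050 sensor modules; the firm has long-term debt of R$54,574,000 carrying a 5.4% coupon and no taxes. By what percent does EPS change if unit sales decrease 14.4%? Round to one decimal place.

-44.0%

Total contribution margin = 159,050 × R$76.97 = R$12,242,078.50.
Operating income = contribution − fixed costs = R$12,242,078.50 − R$5,291,500 = R$6,950,578.50.
After interest of R$2,946,996.00, pre-tax earnings = R$4,003,582.50.
DCL = total CM / (EBIT − I) = R$12,242,078.50 / R$4,003,582.50 = 3.0578.
%ΔEPS = DCL × %ΔSales = 3.0578 × -14.4% = -44.0%.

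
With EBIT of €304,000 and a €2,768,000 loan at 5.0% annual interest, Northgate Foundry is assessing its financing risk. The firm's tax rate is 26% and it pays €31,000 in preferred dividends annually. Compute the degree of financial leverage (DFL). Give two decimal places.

Annual interest charges come to €138,400.00.
Pre-tax preferred-dividend burden = €31,000 ÷ (1 − 0.26) = €41,891.89.
DFL = EBIT ÷ [EBIT − I − D_p/(1−t)] = €304,000 ÷ [€304,000 − €138,400.00 − €41,891.89] = €304,000 ÷ €123,708.11 = 2.4574.

2.46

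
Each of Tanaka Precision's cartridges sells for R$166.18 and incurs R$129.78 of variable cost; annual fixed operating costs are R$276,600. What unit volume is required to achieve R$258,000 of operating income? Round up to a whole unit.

14,687 cartridges

Each unit contributes R$166.18 − R$129.78 = R$36.40.
Units = (FC + target) / CM = (R$276,600 + R$258,000) / R$36.40 = 14,686.81, so 14,687 cartridges.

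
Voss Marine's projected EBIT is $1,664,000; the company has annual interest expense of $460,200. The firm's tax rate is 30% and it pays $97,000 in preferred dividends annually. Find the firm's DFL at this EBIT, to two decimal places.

Interest = $460,200.00.
Pre-tax preferred-dividend burden = $97,000 ÷ (1 − 0.30) = $138,571.43.
DFL = EBIT ÷ [EBIT − I − D_p/(1−t)] = $1,664,000 ÷ [$1,664,000 − $460,200.00 − $138,571.43] = $1,664,000 ÷ $1,065,228.57 = 1.5621.

1.56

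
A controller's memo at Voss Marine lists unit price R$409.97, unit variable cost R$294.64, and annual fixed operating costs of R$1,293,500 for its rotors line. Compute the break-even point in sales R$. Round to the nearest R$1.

CM per unit = R$409.97 − R$294.64 = R$115.33; CM ratio = R$115.33 / R$409.97 = 0.2813.
Break-even sales = FC ÷ CM ratio = R$1,293,500 × R$409.97 / R$115.33 = R$4,598,077.

R$4,598,077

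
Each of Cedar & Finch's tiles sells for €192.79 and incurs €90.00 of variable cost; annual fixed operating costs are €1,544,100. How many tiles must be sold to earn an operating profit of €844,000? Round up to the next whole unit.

Unit CM = price − variable cost = €192.79 − €90.00 = €102.79.
Units = (FC + target) / CM = (€1,544,100 + €844,000) / €102.79 = 23,232.80, so 23,233 tiles.

23,233 tiles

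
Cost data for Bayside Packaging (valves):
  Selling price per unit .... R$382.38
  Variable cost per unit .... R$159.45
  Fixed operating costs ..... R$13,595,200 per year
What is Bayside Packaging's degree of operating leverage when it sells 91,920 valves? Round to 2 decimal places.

At 91,920 units, contribution = 91,920 × R$222.93 = R$20,491,725.60.
Subtracting fixed costs: EBIT = R$20,491,725.60 − R$13,595,200 = R$6,896,525.60.
So DOL = total CM / EBIT = R$20,491,725.60 / R$6,896,525.60 = 2.9713.

2.97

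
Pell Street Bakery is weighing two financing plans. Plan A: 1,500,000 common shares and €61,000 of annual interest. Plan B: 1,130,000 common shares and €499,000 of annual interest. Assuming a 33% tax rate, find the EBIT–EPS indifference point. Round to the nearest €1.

At indifference, (EBIT − 61,000)(1 − t)/1,500,000 = (EBIT − 499,000)(1 − t)/1,130,000.
Cancelling (1 − t) and cross-multiplying: 1,130,000·(EBIT − 61,000) = 1,500,000·(EBIT − 499,000).
EBIT × (1,500,000 − 1,130,000) = 499,000 × 1,500,000 − 61,000 × 1,130,000 = 679,570,000,000, so EBIT = 679,570,000,000 ÷ 370,000 = 1,836,675.68.

€1,836,676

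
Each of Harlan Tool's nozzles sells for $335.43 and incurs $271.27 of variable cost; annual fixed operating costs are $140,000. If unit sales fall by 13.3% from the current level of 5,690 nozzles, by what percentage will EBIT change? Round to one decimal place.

-21.6%

At 5,690 units, contribution = 5,690 × $64.16 = $365,070.40.
Subtracting fixed costs: EBIT = $365,070.40 − $140,000 = $225,070.40.
Degree of operating leverage = $365,070.40 / $225,070.40 = 1.6220.
%ΔEBIT = DOL × %ΔSales = 1.6220 × -13.3% = -21.6%.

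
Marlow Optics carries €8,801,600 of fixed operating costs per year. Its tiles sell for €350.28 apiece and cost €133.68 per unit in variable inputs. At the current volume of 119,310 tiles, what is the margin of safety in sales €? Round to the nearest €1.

Unit CM = price − variable cost = €350.28 − €133.68 = €216.60. Break-even units = €8,801,600 ÷ €216.60 = 40,635.27; break-even revenue = 40,635.27 × €350.28 = €14,233,723.21.
Actual sales revenue = 119,310 × €350.28 = €41,791,906.80.
Margin of safety = €41,791,906.80 − €14,233,723.21 = €27,558,184.

€27,558,184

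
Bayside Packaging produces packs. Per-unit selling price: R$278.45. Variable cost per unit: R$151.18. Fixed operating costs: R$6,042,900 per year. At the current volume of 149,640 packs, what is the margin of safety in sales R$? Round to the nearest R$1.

R$28,446,189

Unit CM = price − variable cost = R$278.45 − R$151.18 = R$127.27. Break-even units = R$6,042,900 ÷ R$127.27 = 47,480.95; break-even revenue = 47,480.95 × R$278.45 = R$13,221,069.42.
Actual sales revenue = 149,640 × R$278.45 = R$41,667,258.00.
Margin of safety = R$41,667,258.00 − R$13,221,069.42 = R$28,446,189.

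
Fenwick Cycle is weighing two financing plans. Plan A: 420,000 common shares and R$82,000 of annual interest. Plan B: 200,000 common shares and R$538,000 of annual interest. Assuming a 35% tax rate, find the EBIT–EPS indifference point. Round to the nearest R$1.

R$952,545

At indifference, (EBIT − 82,000)(1 − t)/420,000 = (EBIT − 538,000)(1 − t)/200,000.
Cancelling (1 − t) and cross-multiplying: 200,000·(EBIT − 82,000) = 420,000·(EBIT − 538,000).
EBIT × (420,000 − 200,000) = 538,000 × 420,000 − 82,000 × 200,000 = 209,560,000,000, so EBIT = 209,560,000,000 ÷ 220,000 = 952,545.45.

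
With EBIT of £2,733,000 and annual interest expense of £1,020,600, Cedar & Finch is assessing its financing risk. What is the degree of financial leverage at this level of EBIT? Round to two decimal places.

Interest = £1,020,600.00.
DFL = EBIT ÷ (EBIT − I) = £2,733,000 ÷ (£2,733,000 − £1,020,600.00) = £2,733,000 ÷ £1,712,400.00 = 1.5960.

1.60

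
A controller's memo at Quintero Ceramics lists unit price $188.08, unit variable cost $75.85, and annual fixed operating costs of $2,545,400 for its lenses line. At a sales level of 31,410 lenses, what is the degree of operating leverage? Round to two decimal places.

Contribution at this volume is 31,410 × $112.23 = $3,525,144.30.
Subtracting fixed costs: EBIT = $3,525,144.30 − $2,545,400 = $979,744.30.
DOL = contribution ÷ EBIT = $3,525,144.30 ÷ $979,744.30 = 3.5980.

3.60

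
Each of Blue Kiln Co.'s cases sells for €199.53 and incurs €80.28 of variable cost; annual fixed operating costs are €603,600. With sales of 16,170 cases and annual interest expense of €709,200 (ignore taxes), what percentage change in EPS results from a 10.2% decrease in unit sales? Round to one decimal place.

Contribution at this volume is 16,170 × €119.25 = €1,928,272.50.
Subtracting fixed costs: EBIT = €1,928,272.50 − €603,600 = €1,324,672.50.
Interest = €709,200.00, so EBIT − I = €615,472.50.
DCL = total CM / (EBIT − I) = €1,928,272.50 / €615,472.50 = 3.1330.
%ΔEPS = DCL × %ΔSales = 3.1330 × -10.2% = -32.0%.

-32.0%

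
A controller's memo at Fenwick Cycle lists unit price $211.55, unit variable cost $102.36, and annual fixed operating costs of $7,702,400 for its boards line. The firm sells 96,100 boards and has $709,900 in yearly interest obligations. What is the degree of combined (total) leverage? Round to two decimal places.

Contribution at this volume is 96,100 × $109.19 = $10,493,159.00.
Subtracting fixed costs: EBIT = $10,493,159.00 − $7,702,400 = $2,790,759.00. Interest = $709,900.00, so EBIT − I = $2,080,859.00.
Degree of total leverage = total CM / (EBIT − interest) = $10,493,159.00 / $2,080,859.00 = 5.0427.

5.04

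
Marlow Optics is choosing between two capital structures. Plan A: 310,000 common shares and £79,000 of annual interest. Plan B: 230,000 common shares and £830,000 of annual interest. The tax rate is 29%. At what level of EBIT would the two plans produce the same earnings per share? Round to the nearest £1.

£2,989,125

Set EPS_A = EPS_B: (EBIT − £79,000)(1 − 0.29) ÷ 310,000 = (EBIT − £830,000)(1 − 0.29) ÷ 230,000.
The (1 − t) factor cancels: (EBIT − 79,000) × 230,000 = (EBIT − 830,000) × 310,000.
Solving, EBIT = (830,000·310,000 − 79,000·230,000) / (310,000 − 230,000) = 239,130,000,000 / 80,000 = 2,989,125.00.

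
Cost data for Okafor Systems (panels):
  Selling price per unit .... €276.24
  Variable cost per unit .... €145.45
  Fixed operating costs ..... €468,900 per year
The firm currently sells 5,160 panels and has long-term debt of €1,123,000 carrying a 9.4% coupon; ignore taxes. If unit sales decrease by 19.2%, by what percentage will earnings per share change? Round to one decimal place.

Total contribution margin = 5,160 × €130.79 = €674,876.40.
Subtracting fixed costs: EBIT = €674,876.40 − €468,900 = €205,976.40.
Interest = €105,562.00, so EBIT − I = €100,414.40.
Degree of combined leverage = contribution ÷ (EBIT − I) = €674,876.40 ÷ €100,414.40 = 6.7209.
%ΔEPS = DCL × %ΔSales = 6.7209 × -19.2% = -129.0%.

-129.0%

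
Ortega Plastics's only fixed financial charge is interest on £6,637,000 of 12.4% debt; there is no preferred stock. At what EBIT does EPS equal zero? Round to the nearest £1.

Annual interest = 12.4% × £6,637,000 = £822,988.00.
With no preferred dividends, EPS = 0 when EBIT exactly covers interest, so the financial break-even EBIT is £822,988.00.

£822,988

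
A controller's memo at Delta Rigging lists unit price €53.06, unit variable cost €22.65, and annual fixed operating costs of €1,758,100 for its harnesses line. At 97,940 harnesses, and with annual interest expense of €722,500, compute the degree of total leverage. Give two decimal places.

Total contribution margin = 97,940 × €30.41 = €2,978,355.40.
EBIT = €2,978,355.40 − €1,758,100 = €1,220,255.40. Interest = €722,500.00.
DOL = €2,978,355.40 ÷ €1,220,255.40 = 2.4408; DFL = €1,220,255.40 ÷ €497,755.40 = 2.4515.
Combined leverage = 2.4408 × 2.4515 = 5.9836.

5.98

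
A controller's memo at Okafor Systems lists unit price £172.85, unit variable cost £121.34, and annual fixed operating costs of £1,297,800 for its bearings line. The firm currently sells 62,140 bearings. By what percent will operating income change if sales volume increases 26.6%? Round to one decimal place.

+44.7%

Total contribution margin = 62,140 × £51.51 = £3,200,831.40.
Operating income = contribution − fixed costs = £3,200,831.40 − £1,297,800 = £1,903,031.40.
So DOL = total CM / EBIT = £3,200,831.40 / £1,903,031.40 = 1.6820.
%ΔEBIT = DOL × %ΔSales = 1.6820 × +26.6% = +44.7%.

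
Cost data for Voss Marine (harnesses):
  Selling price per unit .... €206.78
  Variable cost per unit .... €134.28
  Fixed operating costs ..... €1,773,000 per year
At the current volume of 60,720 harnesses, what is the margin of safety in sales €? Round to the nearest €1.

Each unit contributes €206.78 − €134.28 = €72.50. Break-even units = €1,773,000 ÷ €72.50 = 24,455.17; break-even revenue = 24,455.17 × €206.78 = €5,056,840.55.
Actual sales revenue = 60,720 × €206.78 = €12,555,681.60.
Margin of safety = €12,555,681.60 − €5,056,840.55 = €7,498,841.

€7,498,841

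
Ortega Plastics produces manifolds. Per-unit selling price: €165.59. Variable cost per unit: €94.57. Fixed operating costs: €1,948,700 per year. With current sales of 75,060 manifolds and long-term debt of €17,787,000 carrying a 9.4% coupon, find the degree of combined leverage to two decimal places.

Total contribution margin = 75,060 × €71.02 = €5,330,761.20.
Subtracting fixed costs: EBIT = €5,330,761.20 − €1,948,700 = €3,382,061.20. Interest = €1,671,978.00.
DOL = €5,330,761.20 ÷ €3,382,061.20 = 1.5762; DFL = €3,382,061.20 ÷ €1,710,083.20 = 1.9777.
DCL = DOL × DFL = 1.5762 × 1.9777 = 3.1173.

3.12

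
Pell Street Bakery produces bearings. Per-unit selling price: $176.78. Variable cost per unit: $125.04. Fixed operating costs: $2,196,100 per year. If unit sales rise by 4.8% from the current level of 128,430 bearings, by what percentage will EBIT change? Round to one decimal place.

+7.2%

At 128,430 units, contribution = 128,430 × $51.74 = $6,644,968.20.
Subtracting fixed costs: EBIT = $6,644,968.20 − $2,196,100 = $4,448,868.20.
Degree of operating leverage = $6,644,968.20 / $4,448,868.20 = 1.4936.
So EBIT moves 1.4936 × (+4.8%) = +7.2%.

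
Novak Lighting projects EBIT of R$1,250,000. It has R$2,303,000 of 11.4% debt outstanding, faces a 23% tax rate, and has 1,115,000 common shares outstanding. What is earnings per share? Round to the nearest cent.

R$0.68

Pre-tax income = R$1,250,000 − R$262,542.00 = R$987,458.00.
After tax at 23%: net income = R$987,458.00 × 0.77 = R$760,342.66.
EPS = R$760,342.66 ÷ 1,115,000 = R$0.68.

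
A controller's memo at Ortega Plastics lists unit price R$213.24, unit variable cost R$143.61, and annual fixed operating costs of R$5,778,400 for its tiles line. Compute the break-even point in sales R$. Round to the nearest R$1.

R$17,696,194

Contribution margin per unit = R$213.24 − R$143.61 = R$69.63, a CM ratio of R$69.63 ÷ R$213.24 = 0.3265.
Break-even revenue = fixed costs × price ÷ CM = R$5,778,400 × R$213.24 ÷ R$69.63 = R$17,696,194.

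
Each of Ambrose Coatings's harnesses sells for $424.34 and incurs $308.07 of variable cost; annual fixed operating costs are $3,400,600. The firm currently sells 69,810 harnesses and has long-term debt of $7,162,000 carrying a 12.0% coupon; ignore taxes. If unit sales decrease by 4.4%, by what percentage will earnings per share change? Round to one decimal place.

Total contribution margin = 69,810 × $116.27 = $8,116,808.70.
Subtracting fixed costs: EBIT = $8,116,808.70 − $3,400,600 = $4,716,208.70.
Interest = $859,440.00, so EBIT − I = $3,856,768.70.
Degree of combined leverage = contribution ÷ (EBIT − I) = $8,116,808.70 ÷ $3,856,768.70 = 2.1046.
EPS therefore changes by 2.1046 × (-4.4%) = -9.3%.

-9.3%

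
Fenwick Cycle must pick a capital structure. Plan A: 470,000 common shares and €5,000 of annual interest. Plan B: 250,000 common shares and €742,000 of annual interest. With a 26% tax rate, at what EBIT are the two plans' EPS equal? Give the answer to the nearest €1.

At indifference, (EBIT − 5,000)(1 − t)/470,000 = (EBIT − 742,000)(1 − t)/250,000.
Cancelling (1 − t) and cross-multiplying: 250,000·(EBIT − 5,000) = 470,000·(EBIT − 742,000).
EBIT × (470,000 − 250,000) = 742,000 × 470,000 − 5,000 × 250,000 = 347,490,000,000, so EBIT = 347,490,000,000 ÷ 220,000 = 1,579,500.00.

€1,579,500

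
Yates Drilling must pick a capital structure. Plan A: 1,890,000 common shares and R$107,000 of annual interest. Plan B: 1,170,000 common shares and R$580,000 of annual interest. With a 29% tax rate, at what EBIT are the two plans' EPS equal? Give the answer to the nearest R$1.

R$1,348,625

Set EPS_A = EPS_B: (EBIT − R$107,000)(1 − 0.29) ÷ 1,890,000 = (EBIT − R$580,000)(1 − 0.29) ÷ 1,170,000.
Cancelling (1 − t) and cross-multiplying: 1,170,000·(EBIT − 107,000) = 1,890,000·(EBIT − 580,000).
EBIT × (1,890,000 − 1,170,000) = 580,000 × 1,890,000 − 107,000 × 1,170,000 = 971,010,000,000, so EBIT = 971,010,000,000 ÷ 720,000 = 1,348,625.00.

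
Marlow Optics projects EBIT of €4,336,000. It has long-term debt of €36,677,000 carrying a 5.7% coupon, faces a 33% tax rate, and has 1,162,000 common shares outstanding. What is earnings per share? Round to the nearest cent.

€1.29

Pre-tax income = €4,336,000 − €2,090,589.00 = €2,245,411.00.
After tax at 33%: net income = €2,245,411.00 × 0.67 = €1,504,425.37.
Per share: €1,504,425.37 / 1,162,000 shares = €1.29.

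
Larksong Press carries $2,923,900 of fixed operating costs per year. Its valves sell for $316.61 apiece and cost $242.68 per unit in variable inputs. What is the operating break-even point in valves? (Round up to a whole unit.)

Each unit contributes $316.61 − $242.68 = $73.93.
Units to break even: $2,923,900 ÷ $73.93 = 39,549.57, rounded up to 39,550.

39,550 valves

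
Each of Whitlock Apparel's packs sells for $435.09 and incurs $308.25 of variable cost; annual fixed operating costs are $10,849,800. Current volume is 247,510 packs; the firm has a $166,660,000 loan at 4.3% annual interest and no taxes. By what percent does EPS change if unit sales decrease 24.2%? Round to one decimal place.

-56.8%

Total contribution margin = 247,510 × $126.84 = $31,394,168.40.
Subtracting fixed costs: EBIT = $31,394,168.40 − $10,849,800 = $20,544,368.40.
After interest of $7,166,380.00, pre-tax earnings = $13,377,988.40.
Degree of combined leverage = contribution ÷ (EBIT − I) = $31,394,168.40 ÷ $13,377,988.40 = 2.3467.
%ΔEPS = DCL × %ΔSales = 2.3467 × -24.2% = -56.8%.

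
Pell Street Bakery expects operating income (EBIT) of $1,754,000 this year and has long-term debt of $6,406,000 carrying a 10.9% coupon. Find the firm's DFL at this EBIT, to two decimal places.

1.66

Interest = $698,254.00.
DFL = EBIT ÷ (EBIT − I) = $1,754,000 ÷ ($1,754,000 − $698,254.00) = $1,754,000 ÷ $1,055,746.00 = 1.6614.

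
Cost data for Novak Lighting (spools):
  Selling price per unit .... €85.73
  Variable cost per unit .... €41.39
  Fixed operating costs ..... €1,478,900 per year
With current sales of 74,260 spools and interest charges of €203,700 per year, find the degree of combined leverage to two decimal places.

2.05

At 74,260 units, contribution = 74,260 × €44.34 = €3,292,688.40.
Subtracting fixed costs: EBIT = €3,292,688.40 − €1,478,900 = €1,813,788.40. Interest = €203,700.00, so EBIT − I = €1,610,088.40.
Degree of total leverage = total CM / (EBIT − interest) = €3,292,688.40 / €1,610,088.40 = 2.0450.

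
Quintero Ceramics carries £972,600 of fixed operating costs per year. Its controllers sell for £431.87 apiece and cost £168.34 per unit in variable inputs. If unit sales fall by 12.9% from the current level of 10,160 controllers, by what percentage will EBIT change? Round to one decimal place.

-20.3%

Contribution at this volume is 10,160 × £263.53 = £2,677,464.80.
Subtracting fixed costs: EBIT = £2,677,464.80 − £972,600 = £1,704,864.80.
So DOL = total CM / EBIT = £2,677,464.80 / £1,704,864.80 = 1.5705.
%ΔEBIT = DOL × %ΔSales = 1.5705 × -12.9% = -20.3%.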